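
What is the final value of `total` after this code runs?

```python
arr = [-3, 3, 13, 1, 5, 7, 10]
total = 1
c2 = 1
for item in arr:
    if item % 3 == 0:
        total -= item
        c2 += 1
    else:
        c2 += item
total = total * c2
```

item=-3: %3==0, total = 1-(-3) = 4; c2=2
item=3: %3==0, total = 4-3 = 1; c2=3
item=13: not %3==0; c2=16
item=1: not %3==0; c2=17
item=5: not %3==0; c2=22
item=7: not %3==0; c2=29
item=10: not %3==0; c2=39
total*c2 = 1*39 = 39

39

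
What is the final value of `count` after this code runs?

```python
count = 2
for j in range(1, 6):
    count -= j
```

j=1: count = 2-1 = 1
j=2: count = 1-2 = -1
j=3: count = (-1)-3 = -4
j=4: count = (-4)-4 = -8
j=5: count = (-8)-5 = -13

-13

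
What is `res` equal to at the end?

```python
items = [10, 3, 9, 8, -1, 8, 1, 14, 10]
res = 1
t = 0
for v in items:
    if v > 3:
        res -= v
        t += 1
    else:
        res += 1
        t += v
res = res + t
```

-46

v=10: >3, res = 1-10 = -9; t=1
v=3: not >3, res = (-9)+1 = -8; t=4
v=9: >3, res = (-8)-9 = -17; t=5
v=8: >3, res = (-17)-8 = -25; t=6
v=-1: not >3, res = (-25)+1 = -24; t=5
v=8: >3, res = (-24)-8 = -32; t=6
v=1: not >3, res = (-32)+1 = -31; t=7
v=14: >3, res = (-31)-14 = -45; t=8
v=10: >3, res = (-45)-10 = -55; t=9
res+t = (-55)+9 = -46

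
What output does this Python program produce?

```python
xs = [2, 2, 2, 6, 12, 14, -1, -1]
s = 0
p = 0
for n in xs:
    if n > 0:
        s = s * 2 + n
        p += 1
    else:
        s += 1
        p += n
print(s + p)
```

180

n=2: >0, s = 0*2+2 = 2; p=1
n=2: >0, s = 2*2+2 = 6; p=2
n=2: >0, s = 6*2+2 = 14; p=3
n=6: >0, s = 14*2+6 = 34; p=4
n=12: >0, s = 34*2+12 = 80; p=5
n=14: >0, s = 80*2+14 = 174; p=6
n=-1: not >0, s = 174+1 = 175; p=5
n=-1: not >0, s = 175+1 = 176; p=4
s+p = 176+4 = 180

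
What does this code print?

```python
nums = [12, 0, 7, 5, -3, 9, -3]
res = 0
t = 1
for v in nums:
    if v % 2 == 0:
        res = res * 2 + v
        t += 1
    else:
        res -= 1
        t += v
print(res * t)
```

v=12: even, res = 0*2+12 = 12; t=2
v=0: even, res = 12*2+0 = 24; t=3
v=7: not even, res = 24-1 = 23; t=10
v=5: not even, res = 23-1 = 22; t=15
v=-3: not even, res = 22-1 = 21; t=12
v=9: not even, res = 21-1 = 20; t=21
v=-3: not even, res = 20-1 = 19; t=18
res*t = 19*18 = 342

342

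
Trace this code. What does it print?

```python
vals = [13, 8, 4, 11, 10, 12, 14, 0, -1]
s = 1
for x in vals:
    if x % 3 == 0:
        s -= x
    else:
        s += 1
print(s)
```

-4

x=13: not %3==0, s = 1+1 = 2
x=8: not %3==0, s = 2+1 = 3
x=4: not %3==0, s = 3+1 = 4
x=11: not %3==0, s = 4+1 = 5
x=10: not %3==0, s = 5+1 = 6
x=12: %3==0, s = 6-12 = -6
x=14: not %3==0, s = (-6)+1 = -5
x=0: %3==0, s = (-5)-0 = -5
x=-1: not %3==0, s = (-5)+1 = -4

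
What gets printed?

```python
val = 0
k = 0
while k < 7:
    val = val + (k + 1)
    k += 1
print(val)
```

28

k=0: val = 0+1 = 1
k=1: val = 1+2 = 3
k=2: val = 3+3 = 6
k=3: val = 6+4 = 10
k=4: val = 10+5 = 15
k=5: val = 15+6 = 21
k=6: val = 21+7 = 28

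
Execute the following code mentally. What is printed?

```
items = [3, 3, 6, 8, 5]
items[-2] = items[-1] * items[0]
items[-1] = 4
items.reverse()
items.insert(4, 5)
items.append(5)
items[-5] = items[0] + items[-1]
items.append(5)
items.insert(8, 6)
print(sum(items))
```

55

items[-2] = items[-1]*items[0] = 5*3 = 15 → [3, 3, 6, 15, 5]
items[-1] = 4 → [3, 3, 6, 15, 4]
reverse → [4, 15, 6, 3, 3]
insert 5 at 4 → [4, 15, 6, 3, 5, 3]
append 5 → [4, 15, 6, 3, 5, 3, 5]
items[-5] = items[0]+items[-1] = 4+5 = 9 → [4, 15, 9, 3, 5, 3, 5]
append 5 → [4, 15, 9, 3, 5, 3, 5, 5]
insert 6 at 8 → [4, 15, 9, 3, 5, 3, 5, 5, 6]
sum = 55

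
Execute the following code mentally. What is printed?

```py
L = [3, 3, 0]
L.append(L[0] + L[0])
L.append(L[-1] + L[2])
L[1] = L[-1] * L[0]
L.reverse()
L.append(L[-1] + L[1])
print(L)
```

[6, 6, 0, 18, 3, 9]

append L[0]+L[0] = 3+3 = 6 → [3, 3, 0, 6]
append L[-1]+L[2] = 6+0 = 6 → [3, 3, 0, 6, 6]
L[1] = L[-1]*L[0] = 6*3 = 18 → [3, 18, 0, 6, 6]
reverse → [6, 6, 0, 18, 3]
append L[-1]+L[1] = 3+6 = 9 → [6, 6, 0, 18, 3, 9]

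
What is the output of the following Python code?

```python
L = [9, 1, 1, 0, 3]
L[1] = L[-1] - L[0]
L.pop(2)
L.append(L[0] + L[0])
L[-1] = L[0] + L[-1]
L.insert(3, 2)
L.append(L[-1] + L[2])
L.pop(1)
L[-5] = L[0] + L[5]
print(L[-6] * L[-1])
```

L[1] = L[-1]-L[0] = 3-9 = -6 → [9, -6, 1, 0, 3]
pop(2) removes 1 → [9, -6, 0, 3]
append L[0]+L[0] = 9+9 = 18 → [9, -6, 0, 3, 18]
L[-1] = L[0]+L[-1] = 9+18 = 27 → [9, -6, 0, 3, 27]
insert 2 at 3 → [9, -6, 0, 2, 3, 27]
append L[-1]+L[2] = 27+0 = 27 → [9, -6, 0, 2, 3, 27, 27]
pop(1) removes -6 → [9, 0, 2, 3, 27, 27]
L[-5] = L[0]+L[5] = 9+27 = 36 → [9, 36, 2, 3, 27, 27]
L[-6]*L[-1] = 9*27 = 243

243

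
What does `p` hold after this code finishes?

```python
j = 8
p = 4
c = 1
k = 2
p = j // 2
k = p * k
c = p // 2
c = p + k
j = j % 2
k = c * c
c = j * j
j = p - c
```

p = 8//2 = 4
k = 4*2 = 8
c = 4//2 = 2
c = 4+8 = 12
j = 8%2 = 0
k = 12*12 = 144
c = 0*0 = 0
j = 4-0 = 4

4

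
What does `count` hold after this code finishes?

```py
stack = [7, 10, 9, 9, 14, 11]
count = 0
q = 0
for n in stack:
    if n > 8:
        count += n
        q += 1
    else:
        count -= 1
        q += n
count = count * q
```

n=7: not >8, count = 0-1 = -1; q=7
n=10: >8, count = (-1)+10 = 9; q=8
n=9: >8, count = 9+9 = 18; q=9
n=9: >8, count = 18+9 = 27; q=10
n=14: >8, count = 27+14 = 41; q=11
n=11: >8, count = 41+11 = 52; q=12
count*q = 52*12 = 624

624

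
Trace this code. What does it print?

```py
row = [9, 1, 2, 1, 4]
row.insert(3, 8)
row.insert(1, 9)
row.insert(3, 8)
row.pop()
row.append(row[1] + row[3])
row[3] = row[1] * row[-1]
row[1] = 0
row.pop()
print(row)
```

insert 8 at 3 → [9, 1, 2, 8, 1, 4]
insert 9 at 1 → [9, 9, 1, 2, 8, 1, 4]
insert 8 at 3 → [9, 9, 1, 8, 2, 8, 1, 4]
pop() removes 4 → [9, 9, 1, 8, 2, 8, 1]
append row[1]+row[3] = 9+8 = 17 → [9, 9, 1, 8, 2, 8, 1, 17]
row[3] = row[1]*row[-1] = 9*17 = 153 → [9, 9, 1, 153, 2, 8, 1, 17]
row[1] = 0 → [9, 0, 1, 153, 2, 8, 1, 17]
pop() removes 17 → [9, 0, 1, 153, 2, 8, 1]

[9, 0, 1, 153, 2, 8, 1]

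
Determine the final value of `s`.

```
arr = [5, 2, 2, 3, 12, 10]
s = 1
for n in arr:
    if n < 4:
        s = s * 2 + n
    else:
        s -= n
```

n=5: not <4, s = 1-5 = -4
n=2: <4, s = (-4)*2+2 = -6
n=2: <4, s = (-6)*2+2 = -10
n=3: <4, s = (-10)*2+3 = -17
n=12: not <4, s = (-17)-12 = -29
n=10: not <4, s = (-29)-10 = -39

-39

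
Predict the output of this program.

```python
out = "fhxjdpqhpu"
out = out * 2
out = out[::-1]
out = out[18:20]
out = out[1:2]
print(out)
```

f

repeat ×2 → 'fhxjdpqhpufhxjdpqhpu'
reverse → 'uphqpdjxhfuphqpdjxhf'
slice [18:20] → 'hf'
slice [1:2] → 'f'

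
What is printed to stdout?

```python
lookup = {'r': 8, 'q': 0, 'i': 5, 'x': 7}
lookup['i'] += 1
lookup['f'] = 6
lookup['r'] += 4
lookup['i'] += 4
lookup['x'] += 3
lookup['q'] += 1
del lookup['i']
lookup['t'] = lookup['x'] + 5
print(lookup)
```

lookup['i'] = 5+1 = 6 → {'r': 8, 'q': 0, 'i': 6, 'x': 7}
lookup['f'] = 6 → {'r': 8, 'q': 0, 'i': 6, 'x': 7, 'f': 6}
lookup['r'] = 8+4 = 12 → {'r': 12, 'q': 0, 'i': 6, 'x': 7, 'f': 6}
lookup['i'] = 6+4 = 10 → {'r': 12, 'q': 0, 'i': 10, 'x': 7, 'f': 6}
lookup['x'] = 7+3 = 10 → {'r': 12, 'q': 0, 'i': 10, 'x': 10, 'f': 6}
lookup['q'] = 0+1 = 1 → {'r': 12, 'q': 1, 'i': 10, 'x': 10, 'f': 6}
del 'i' → {'r': 12, 'q': 1, 'x': 10, 'f': 6}
lookup['t'] = lookup['x']+5 = 15 → {'r': 12, 'q': 1, 'x': 10, 'f': 6, 't': 15}

{'r': 12, 'q': 1, 'x': 10, 'f': 6, 't': 15}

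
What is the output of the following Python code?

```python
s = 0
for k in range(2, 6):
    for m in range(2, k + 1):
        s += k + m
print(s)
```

k=2,m=2: s = 0+4 = 4
k=3,m=2: s = 4+5 = 9
k=3,m=3: s = 9+6 = 15
k=4,m=2: s = 15+6 = 21
k=4,m=3: s = 21+7 = 28
k=4,m=4: s = 28+8 = 36
k=5,m=2: s = 36+7 = 43
k=5,m=3: s = 43+8 = 51
k=5,m=4: s = 51+9 = 60
k=5,m=5: s = 60+10 = 70

70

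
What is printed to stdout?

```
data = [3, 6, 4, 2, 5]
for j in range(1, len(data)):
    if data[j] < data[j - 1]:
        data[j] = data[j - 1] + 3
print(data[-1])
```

j=1: 6>=3, unchanged → [3, 6, 4, 2, 5]
j=2: 4<6, data[2] = 6+3 = 9 → [3, 6, 9, 2, 5]
j=3: 2<9, data[3] = 9+3 = 12 → [3, 6, 9, 12, 5]
j=4: 5<12, data[4] = 12+3 = 15 → [3, 6, 9, 12, 15]

15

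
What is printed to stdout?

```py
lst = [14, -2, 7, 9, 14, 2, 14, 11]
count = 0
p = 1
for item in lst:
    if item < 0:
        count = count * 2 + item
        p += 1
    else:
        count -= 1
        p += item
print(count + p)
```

63

item=14: not <0, count = 0-1 = -1; p=15
item=-2: <0, count = (-1)*2+(-2) = -4; p=16
item=7: not <0, count = (-4)-1 = -5; p=23
item=9: not <0, count = (-5)-1 = -6; p=32
item=14: not <0, count = (-6)-1 = -7; p=46
item=2: not <0, count = (-7)-1 = -8; p=48
item=14: not <0, count = (-8)-1 = -9; p=62
item=11: not <0, count = (-9)-1 = -10; p=73
count+p = (-10)+73 = 63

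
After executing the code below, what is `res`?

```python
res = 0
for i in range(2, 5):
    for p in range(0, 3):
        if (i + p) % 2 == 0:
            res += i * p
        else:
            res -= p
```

11

i=2,p=0: even sum, res = 0+0 = 0
i=2,p=1: odd sum, res = 0-1 = -1
i=2,p=2: even sum, res = (-1)+4 = 3
i=3,p=0: odd sum, res = 3-0 = 3
i=3,p=1: even sum, res = 3+3 = 6
i=3,p=2: odd sum, res = 6-2 = 4
i=4,p=0: even sum, res = 4+0 = 4
i=4,p=1: odd sum, res = 4-1 = 3
i=4,p=2: even sum, res = 3+8 = 11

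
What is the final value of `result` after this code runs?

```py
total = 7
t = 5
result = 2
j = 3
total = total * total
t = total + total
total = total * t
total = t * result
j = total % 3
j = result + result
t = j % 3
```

2

total = 7*7 = 49
t = 49+49 = 98
total = 49*98 = 4802
total = 98*2 = 196
j = 196%3 = 1
j = 2+2 = 4
t = 4%3 = 1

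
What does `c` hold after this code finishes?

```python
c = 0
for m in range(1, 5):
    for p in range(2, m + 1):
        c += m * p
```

55

m=2,p=2: c = 0+4 = 4
m=3,p=2: c = 4+6 = 10
m=3,p=3: c = 10+9 = 19
m=4,p=2: c = 19+8 = 27
m=4,p=3: c = 27+12 = 39
m=4,p=4: c = 39+16 = 55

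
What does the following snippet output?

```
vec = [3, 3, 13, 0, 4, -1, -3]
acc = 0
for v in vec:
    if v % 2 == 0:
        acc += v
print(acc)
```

4

v=3: not even
v=3: not even
v=13: not even
v=0: even, acc = 0+0 = 0
v=4: even, acc = 0+4 = 4
v=-1: not even
v=-3: not even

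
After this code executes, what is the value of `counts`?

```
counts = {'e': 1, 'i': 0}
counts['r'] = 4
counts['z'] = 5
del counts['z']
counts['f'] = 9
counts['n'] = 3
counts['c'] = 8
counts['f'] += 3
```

counts['r'] = 4 → {'e': 1, 'i': 0, 'r': 4}
counts['z'] = 5 → {'e': 1, 'i': 0, 'r': 4, 'z': 5}
del 'z' → {'e': 1, 'i': 0, 'r': 4}
counts['f'] = 9 → {'e': 1, 'i': 0, 'r': 4, 'f': 9}
counts['n'] = 3 → {'e': 1, 'i': 0, 'r': 4, 'f': 9, 'n': 3}
counts['c'] = 8 → {'e': 1, 'i': 0, 'r': 4, 'f': 9, 'n': 3, 'c': 8}
counts['f'] = 9+3 = 12 → {'e': 1, 'i': 0, 'r': 4, 'f': 12, 'n': 3, 'c': 8}

{'e': 1, 'i': 0, 'r': 4, 'f': 12, 'n': 3, 'c': 8}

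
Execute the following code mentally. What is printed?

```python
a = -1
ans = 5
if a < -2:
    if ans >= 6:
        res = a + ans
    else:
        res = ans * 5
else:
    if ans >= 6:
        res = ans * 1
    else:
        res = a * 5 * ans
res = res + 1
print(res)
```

-24

a=-1, ans=5
a < -2 is False; ans >= 6 is False
→ res = a * 5 * ans = -25
res = (-25)+1 = -24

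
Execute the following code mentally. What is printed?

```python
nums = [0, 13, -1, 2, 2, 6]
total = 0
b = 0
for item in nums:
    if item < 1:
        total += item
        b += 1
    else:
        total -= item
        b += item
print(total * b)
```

item=0: <1, total = 0+0 = 0; b=1
item=13: not <1, total = 0-13 = -13; b=14
item=-1: <1, total = (-13)+(-1) = -14; b=15
item=2: not <1, total = (-14)-2 = -16; b=17
item=2: not <1, total = (-16)-2 = -18; b=19
item=6: not <1, total = (-18)-6 = -24; b=25
total*b = (-24)*25 = -600

-600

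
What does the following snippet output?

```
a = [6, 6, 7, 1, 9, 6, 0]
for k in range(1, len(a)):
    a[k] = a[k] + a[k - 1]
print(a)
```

[6, 12, 19, 20, 29, 35, 35]

k=1: a[1] = 6+6 = 12 → [6, 12, 7, 1, 9, 6, 0]
k=2: a[2] = 7+12 = 19 → [6, 12, 19, 1, 9, 6, 0]
k=3: a[3] = 1+19 = 20 → [6, 12, 19, 20, 9, 6, 0]
k=4: a[4] = 9+20 = 29 → [6, 12, 19, 20, 29, 6, 0]
k=5: a[5] = 6+29 = 35 → [6, 12, 19, 20, 29, 35, 0]
k=6: a[6] = 0+35 = 35 → [6, 12, 19, 20, 29, 35, 35]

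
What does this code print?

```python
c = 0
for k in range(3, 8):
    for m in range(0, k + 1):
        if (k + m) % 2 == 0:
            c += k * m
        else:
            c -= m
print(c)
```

k=3,m=0: odd sum, c = 0-0 = 0
k=3,m=1: even sum, c = 0+3 = 3
k=3,m=2: odd sum, c = 3-2 = 1
k=3,m=3: even sum, c = 1+9 = 10
k=4,m=0: even sum, c = 10+0 = 10
k=4,m=1: odd sum, c = 10-1 = 9
k=4,m=2: even sum, c = 9+8 = 17
k=4,m=3: odd sum, c = 17-3 = 14
k=4,m=4: even sum, c = 14+16 = 30
k=5,m=0: odd sum, c = 30-0 = 30
k=5,m=1: even sum, c = 30+5 = 35
k=5,m=2: odd sum, c = 35-2 = 33
k=5,m=3: even sum, c = 33+15 = 48
k=5,m=4: odd sum, c = 48-4 = 44
k=5,m=5: even sum, c = 44+25 = 69
k=6,m=0: even sum, c = 69+0 = 69
k=6,m=1: odd sum, c = 69-1 = 68
k=6,m=2: even sum, c = 68+12 = 80
k=6,m=3: odd sum, c = 80-3 = 77
k=6,m=4: even sum, c = 77+24 = 101
k=6,m=5: odd sum, c = 101-5 = 96
k=6,m=6: even sum, c = 96+36 = 132
k=7,m=0: odd sum, c = 132-0 = 132
k=7,m=1: even sum, c = 132+7 = 139
k=7,m=2: odd sum, c = 139-2 = 137
k=7,m=3: even sum, c = 137+21 = 158
k=7,m=4: odd sum, c = 158-4 = 154
k=7,m=5: even sum, c = 154+35 = 189
k=7,m=6: odd sum, c = 189-6 = 183
k=7,m=7: even sum, c = 183+49 = 232

232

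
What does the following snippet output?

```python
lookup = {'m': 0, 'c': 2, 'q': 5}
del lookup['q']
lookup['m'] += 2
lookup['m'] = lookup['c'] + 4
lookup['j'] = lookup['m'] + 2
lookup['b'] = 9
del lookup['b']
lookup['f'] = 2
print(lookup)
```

del 'q' → {'m': 0, 'c': 2}
lookup['m'] = 0+2 = 2 → {'m': 2, 'c': 2}
lookup['m'] = lookup['c']+4 = 6 → {'m': 6, 'c': 2}
lookup['j'] = lookup['m']+2 = 8 → {'m': 6, 'c': 2, 'j': 8}
lookup['b'] = 9 → {'m': 6, 'c': 2, 'j': 8, 'b': 9}
del 'b' → {'m': 6, 'c': 2, 'j': 8}
lookup['f'] = 2 → {'m': 6, 'c': 2, 'j': 8, 'f': 2}

{'m': 6, 'c': 2, 'j': 8, 'f': 2}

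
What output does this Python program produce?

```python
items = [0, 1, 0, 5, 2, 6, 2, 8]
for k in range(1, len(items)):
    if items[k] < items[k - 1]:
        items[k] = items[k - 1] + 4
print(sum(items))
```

71

k=1: 1>=0, unchanged → [0, 1, 0, 5, 2, 6, 2, 8]
k=2: 0<1, items[2] = 1+4 = 5 → [0, 1, 5, 5, 2, 6, 2, 8]
k=3: 5>=5, unchanged → [0, 1, 5, 5, 2, 6, 2, 8]
k=4: 2<5, items[4] = 5+4 = 9 → [0, 1, 5, 5, 9, 6, 2, 8]
k=5: 6<9, items[5] = 9+4 = 13 → [0, 1, 5, 5, 9, 13, 2, 8]
k=6: 2<13, items[6] = 13+4 = 17 → [0, 1, 5, 5, 9, 13, 17, 8]
k=7: 8<17, items[7] = 17+4 = 21 → [0, 1, 5, 5, 9, 13, 17, 21]
sum = 71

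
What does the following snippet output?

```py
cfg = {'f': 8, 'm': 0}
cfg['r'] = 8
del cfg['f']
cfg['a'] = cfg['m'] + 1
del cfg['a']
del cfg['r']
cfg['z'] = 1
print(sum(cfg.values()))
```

1

cfg['r'] = 8 → {'f': 8, 'm': 0, 'r': 8}
del 'f' → {'m': 0, 'r': 8}
cfg['a'] = cfg['m']+1 = 1 → {'m': 0, 'r': 8, 'a': 1}
del 'a' → {'m': 0, 'r': 8}
del 'r' → {'m': 0}
cfg['z'] = 1 → {'m': 0, 'z': 1}
sum of values = 1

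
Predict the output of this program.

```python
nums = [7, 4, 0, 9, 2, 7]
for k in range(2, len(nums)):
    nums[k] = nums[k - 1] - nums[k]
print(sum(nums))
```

k=2: nums[2] = 4-0 = 4 → [7, 4, 4, 9, 2, 7]
k=3: nums[3] = 4-9 = -5 → [7, 4, 4, -5, 2, 7]
k=4: nums[4] = (-5)-2 = -7 → [7, 4, 4, -5, -7, 7]
k=5: nums[5] = (-7)-7 = -14 → [7, 4, 4, -5, -7, -14]
sum = -11

-11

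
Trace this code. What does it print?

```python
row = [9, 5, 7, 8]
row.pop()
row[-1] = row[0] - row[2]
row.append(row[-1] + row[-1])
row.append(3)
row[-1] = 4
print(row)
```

pop() removes 8 → [9, 5, 7]
row[-1] = row[0]-row[2] = 9-7 = 2 → [9, 5, 2]
append row[-1]+row[-1] = 2+2 = 4 → [9, 5, 2, 4]
append 3 → [9, 5, 2, 4, 3]
row[-1] = 4 → [9, 5, 2, 4, 4]

[9, 5, 2, 4, 4]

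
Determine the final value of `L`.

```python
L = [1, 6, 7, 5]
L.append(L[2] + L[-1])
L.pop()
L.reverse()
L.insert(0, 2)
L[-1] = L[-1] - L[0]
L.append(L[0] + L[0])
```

[2, 5, 7, 6, -1, 4]

append L[2]+L[-1] = 7+5 = 12 → [1, 6, 7, 5, 12]
pop() removes 12 → [1, 6, 7, 5]
reverse → [5, 7, 6, 1]
insert 2 at 0 → [2, 5, 7, 6, 1]
L[-1] = L[-1]-L[0] = 1-2 = -1 → [2, 5, 7, 6, -1]
append L[0]+L[0] = 2+2 = 4 → [2, 5, 7, 6, -1, 4]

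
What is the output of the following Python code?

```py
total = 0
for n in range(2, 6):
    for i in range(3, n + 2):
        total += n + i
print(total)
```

n=2,i=3: total = 0+5 = 5
n=3,i=3: total = 5+6 = 11
n=3,i=4: total = 11+7 = 18
n=4,i=3: total = 18+7 = 25
n=4,i=4: total = 25+8 = 33
n=4,i=5: total = 33+9 = 42
n=5,i=3: total = 42+8 = 50
n=5,i=4: total = 50+9 = 59
n=5,i=5: total = 59+10 = 69
n=5,i=6: total = 69+11 = 80

80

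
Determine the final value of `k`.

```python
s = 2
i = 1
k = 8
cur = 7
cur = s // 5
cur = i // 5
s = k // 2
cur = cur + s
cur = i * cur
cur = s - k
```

8

cur = 2//5 = 0
cur = 1//5 = 0
s = 8//2 = 4
cur = 0+4 = 4
cur = 1*4 = 4
cur = 4-8 = -4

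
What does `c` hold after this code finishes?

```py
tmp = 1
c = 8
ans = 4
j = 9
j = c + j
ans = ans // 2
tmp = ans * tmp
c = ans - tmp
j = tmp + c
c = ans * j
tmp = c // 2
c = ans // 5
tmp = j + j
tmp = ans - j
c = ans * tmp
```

0

j = 8+9 = 17
ans = 4//2 = 2
tmp = 2*1 = 2
c = 2-2 = 0
j = 2+0 = 2
c = 2*2 = 4
tmp = 4//2 = 2
c = 2//5 = 0
tmp = 2+2 = 4
tmp = 2-2 = 0
c = 2*0 = 0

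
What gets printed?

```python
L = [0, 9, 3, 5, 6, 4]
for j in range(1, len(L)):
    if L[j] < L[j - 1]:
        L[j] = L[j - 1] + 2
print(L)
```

[0, 9, 11, 13, 15, 17]

j=1: 9>=0, unchanged → [0, 9, 3, 5, 6, 4]
j=2: 3<9, L[2] = 9+2 = 11 → [0, 9, 11, 5, 6, 4]
j=3: 5<11, L[3] = 11+2 = 13 → [0, 9, 11, 13, 6, 4]
j=4: 6<13, L[4] = 13+2 = 15 → [0, 9, 11, 13, 15, 4]
j=5: 4<15, L[5] = 15+2 = 17 → [0, 9, 11, 13, 15, 17]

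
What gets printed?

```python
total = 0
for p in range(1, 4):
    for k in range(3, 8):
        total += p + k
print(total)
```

p=1,k=3: total = 0+4 = 4
p=1,k=4: total = 4+5 = 9
p=1,k=5: total = 9+6 = 15
p=1,k=6: total = 15+7 = 22
p=1,k=7: total = 22+8 = 30
p=2,k=3: total = 30+5 = 35
p=2,k=4: total = 35+6 = 41
p=2,k=5: total = 41+7 = 48
p=2,k=6: total = 48+8 = 56
p=2,k=7: total = 56+9 = 65
p=3,k=3: total = 65+6 = 71
p=3,k=4: total = 71+7 = 78
p=3,k=5: total = 78+8 = 86
p=3,k=6: total = 86+9 = 95
p=3,k=7: total = 95+10 = 105

105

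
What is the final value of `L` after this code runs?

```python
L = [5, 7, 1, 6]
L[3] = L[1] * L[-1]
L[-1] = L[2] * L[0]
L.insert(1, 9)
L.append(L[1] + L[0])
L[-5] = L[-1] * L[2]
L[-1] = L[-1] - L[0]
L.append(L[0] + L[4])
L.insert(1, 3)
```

[5, 3, 98, 7, 1, 5, 9, 10]

L[3] = L[1]*L[-1] = 7*6 = 42 → [5, 7, 1, 42]
L[-1] = L[2]*L[0] = 1*5 = 5 → [5, 7, 1, 5]
insert 9 at 1 → [5, 9, 7, 1, 5]
append L[1]+L[0] = 9+5 = 14 → [5, 9, 7, 1, 5, 14]
L[-5] = L[-1]*L[2] = 14*7 = 98 → [5, 98, 7, 1, 5, 14]
L[-1] = L[-1]-L[0] = 14-5 = 9 → [5, 98, 7, 1, 5, 9]
append L[0]+L[4] = 5+5 = 10 → [5, 98, 7, 1, 5, 9, 10]
insert 3 at 1 → [5, 3, 98, 7, 1, 5, 9, 10]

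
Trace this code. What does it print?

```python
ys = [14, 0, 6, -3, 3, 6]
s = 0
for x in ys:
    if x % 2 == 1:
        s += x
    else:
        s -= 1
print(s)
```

-4

x=14: not odd, s = 0-1 = -1
x=0: not odd, s = (-1)-1 = -2
x=6: not odd, s = (-2)-1 = -3
x=-3: odd, s = (-3)+(-3) = -6
x=3: odd, s = (-6)+3 = -3
x=6: not odd, s = (-3)-1 = -4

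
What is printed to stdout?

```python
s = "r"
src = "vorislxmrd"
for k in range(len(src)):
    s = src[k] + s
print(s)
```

drmxlsirovr

k=0: prepend 'v' → 'vr'
k=1: prepend 'o' → 'ovr'
k=2: prepend 'r' → 'rovr'
k=3: prepend 'i' → 'irovr'
k=4: prepend 's' → 'sirovr'
k=5: prepend 'l' → 'lsirovr'
k=6: prepend 'x' → 'xlsirovr'
k=7: prepend 'm' → 'mxlsirovr'
k=8: prepend 'r' → 'rmxlsirovr'
k=9: prepend 'd' → 'drmxlsirovr'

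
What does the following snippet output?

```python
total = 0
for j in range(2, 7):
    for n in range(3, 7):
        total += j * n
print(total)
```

360

j=2,n=3: total = 0+6 = 6
j=2,n=4: total = 6+8 = 14
j=2,n=5: total = 14+10 = 24
j=2,n=6: total = 24+12 = 36
j=3,n=3: total = 36+9 = 45
j=3,n=4: total = 45+12 = 57
j=3,n=5: total = 57+15 = 72
j=3,n=6: total = 72+18 = 90
j=4,n=3: total = 90+12 = 102
j=4,n=4: total = 102+16 = 118
j=4,n=5: total = 118+20 = 138
j=4,n=6: total = 138+24 = 162
j=5,n=3: total = 162+15 = 177
j=5,n=4: total = 177+20 = 197
j=5,n=5: total = 197+25 = 222
j=5,n=6: total = 222+30 = 252
j=6,n=3: total = 252+18 = 270
j=6,n=4: total = 270+24 = 294
j=6,n=5: total = 294+30 = 324
j=6,n=6: total = 324+36 = 360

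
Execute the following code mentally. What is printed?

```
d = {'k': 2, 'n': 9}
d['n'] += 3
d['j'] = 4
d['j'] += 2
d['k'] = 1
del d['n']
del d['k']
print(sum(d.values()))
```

d['n'] = 9+3 = 12 → {'k': 2, 'n': 12}
d['j'] = 4 → {'k': 2, 'n': 12, 'j': 4}
d['j'] = 4+2 = 6 → {'k': 2, 'n': 12, 'j': 6}
d['k'] = 1 → {'k': 1, 'n': 12, 'j': 6}
del 'n' → {'k': 1, 'j': 6}
del 'k' → {'j': 6}
sum of values = 6

6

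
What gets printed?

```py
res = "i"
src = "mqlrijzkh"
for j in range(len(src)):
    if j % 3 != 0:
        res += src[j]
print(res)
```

iqlijkh

j=0: skip
j=1: add 'q' → 'iq'
j=2: add 'l' → 'iql'
j=3: skip
j=4: add 'i' → 'iqli'
j=5: add 'j' → 'iqlij'
j=6: skip
j=7: add 'k' → 'iqlijk'
j=8: add 'h' → 'iqlijkh'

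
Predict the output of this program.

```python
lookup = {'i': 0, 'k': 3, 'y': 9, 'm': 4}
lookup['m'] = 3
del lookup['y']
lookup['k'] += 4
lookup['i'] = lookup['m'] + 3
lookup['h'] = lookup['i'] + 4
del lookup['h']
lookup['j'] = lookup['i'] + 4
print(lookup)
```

lookup['m'] = 3 → {'i': 0, 'k': 3, 'y': 9, 'm': 3}
del 'y' → {'i': 0, 'k': 3, 'm': 3}
lookup['k'] = 3+4 = 7 → {'i': 0, 'k': 7, 'm': 3}
lookup['i'] = lookup['m']+3 = 6 → {'i': 6, 'k': 7, 'm': 3}
lookup['h'] = lookup['i']+4 = 10 → {'i': 6, 'k': 7, 'm': 3, 'h': 10}
del 'h' → {'i': 6, 'k': 7, 'm': 3}
lookup['j'] = lookup['i']+4 = 10 → {'i': 6, 'k': 7, 'm': 3, 'j': 10}

{'i': 6, 'k': 7, 'm': 3, 'j': 10}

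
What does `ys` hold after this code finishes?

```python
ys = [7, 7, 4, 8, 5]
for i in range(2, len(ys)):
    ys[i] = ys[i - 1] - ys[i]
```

[7, 7, 3, -5, -10]

i=2: ys[2] = 7-4 = 3 → [7, 7, 3, 8, 5]
i=3: ys[3] = 3-8 = -5 → [7, 7, 3, -5, 5]
i=4: ys[4] = (-5)-5 = -10 → [7, 7, 3, -5, -10]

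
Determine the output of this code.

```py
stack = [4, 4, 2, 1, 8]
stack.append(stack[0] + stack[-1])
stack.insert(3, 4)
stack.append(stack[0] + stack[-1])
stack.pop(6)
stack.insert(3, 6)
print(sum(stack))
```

45

append stack[0]+stack[-1] = 4+8 = 12 → [4, 4, 2, 1, 8, 12]
insert 4 at 3 → [4, 4, 2, 4, 1, 8, 12]
append stack[0]+stack[-1] = 4+12 = 16 → [4, 4, 2, 4, 1, 8, 12, 16]
pop(6) removes 12 → [4, 4, 2, 4, 1, 8, 16]
insert 6 at 3 → [4, 4, 2, 6, 4, 1, 8, 16]
sum = 45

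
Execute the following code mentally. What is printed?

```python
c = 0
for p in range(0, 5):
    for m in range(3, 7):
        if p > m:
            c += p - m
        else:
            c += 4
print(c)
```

77

p=0,m=3: not 0>3, c = 0+4 = 4
p=0,m=4: not 0>4, c = 4+4 = 8
p=0,m=5: not 0>5, c = 8+4 = 12
p=0,m=6: not 0>6, c = 12+4 = 16
p=1,m=3: not 1>3, c = 16+4 = 20
p=1,m=4: not 1>4, c = 20+4 = 24
p=1,m=5: not 1>5, c = 24+4 = 28
p=1,m=6: not 1>6, c = 28+4 = 32
p=2,m=3: not 2>3, c = 32+4 = 36
p=2,m=4: not 2>4, c = 36+4 = 40
p=2,m=5: not 2>5, c = 40+4 = 44
p=2,m=6: not 2>6, c = 44+4 = 48
p=3,m=3: not 3>3, c = 48+4 = 52
p=3,m=4: not 3>4, c = 52+4 = 56
p=3,m=5: not 3>5, c = 56+4 = 60
p=3,m=6: not 3>6, c = 60+4 = 64
p=4,m=3: 4>3, c = 64+1 = 65
p=4,m=4: not 4>4, c = 65+4 = 69
p=4,m=5: not 4>5, c = 69+4 = 73
p=4,m=6: not 4>6, c = 73+4 = 77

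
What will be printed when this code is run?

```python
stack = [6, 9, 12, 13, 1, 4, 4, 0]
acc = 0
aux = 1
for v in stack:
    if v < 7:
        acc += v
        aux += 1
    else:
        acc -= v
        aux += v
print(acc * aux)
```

-760

v=6: <7, acc = 0+6 = 6; aux=2
v=9: not <7, acc = 6-9 = -3; aux=11
v=12: not <7, acc = (-3)-12 = -15; aux=23
v=13: not <7, acc = (-15)-13 = -28; aux=36
v=1: <7, acc = (-28)+1 = -27; aux=37
v=4: <7, acc = (-27)+4 = -23; aux=38
v=4: <7, acc = (-23)+4 = -19; aux=39
v=0: <7, acc = (-19)+0 = -19; aux=40
acc*aux = (-19)*40 = -760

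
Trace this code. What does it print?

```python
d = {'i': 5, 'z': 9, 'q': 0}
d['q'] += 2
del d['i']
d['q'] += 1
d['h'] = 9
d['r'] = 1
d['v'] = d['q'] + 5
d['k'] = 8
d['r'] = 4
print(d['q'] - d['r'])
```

d['q'] = 0+2 = 2 → {'i': 5, 'z': 9, 'q': 2}
del 'i' → {'z': 9, 'q': 2}
d['q'] = 2+1 = 3 → {'z': 9, 'q': 3}
d['h'] = 9 → {'z': 9, 'q': 3, 'h': 9}
d['r'] = 1 → {'z': 9, 'q': 3, 'h': 9, 'r': 1}
d['v'] = d['q']+5 = 8 → {'z': 9, 'q': 3, 'h': 9, 'r': 1, 'v': 8}
d['k'] = 8 → {'z': 9, 'q': 3, 'h': 9, 'r': 1, 'v': 8, 'k': 8}
d['r'] = 4 → {'z': 9, 'q': 3, 'h': 9, 'r': 4, 'v': 8, 'k': 8}
d['q']-d['r'] = 3-4 = -1

-1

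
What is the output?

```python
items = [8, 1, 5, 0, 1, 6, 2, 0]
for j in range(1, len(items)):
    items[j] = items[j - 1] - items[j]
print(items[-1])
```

j=1: items[1] = 8-1 = 7 → [8, 7, 5, 0, 1, 6, 2, 0]
j=2: items[2] = 7-5 = 2 → [8, 7, 2, 0, 1, 6, 2, 0]
j=3: items[3] = 2-0 = 2 → [8, 7, 2, 2, 1, 6, 2, 0]
j=4: items[4] = 2-1 = 1 → [8, 7, 2, 2, 1, 6, 2, 0]
j=5: items[5] = 1-6 = -5 → [8, 7, 2, 2, 1, -5, 2, 0]
j=6: items[6] = (-5)-2 = -7 → [8, 7, 2, 2, 1, -5, -7, 0]
j=7: items[7] = (-7)-0 = -7 → [8, 7, 2, 2, 1, -5, -7, -7]

-7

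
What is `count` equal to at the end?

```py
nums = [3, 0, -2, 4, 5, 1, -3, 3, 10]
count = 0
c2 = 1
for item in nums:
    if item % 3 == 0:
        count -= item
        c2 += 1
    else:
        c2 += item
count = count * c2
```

item=3: %3==0, count = 0-3 = -3; c2=2
item=0: %3==0, count = (-3)-0 = -3; c2=3
item=-2: not %3==0; c2=1
item=4: not %3==0; c2=5
item=5: not %3==0; c2=10
item=1: not %3==0; c2=11
item=-3: %3==0, count = (-3)-(-3) = 0; c2=12
item=3: %3==0, count = 0-3 = -3; c2=13
item=10: not %3==0; c2=23
count*c2 = (-3)*23 = -69

-69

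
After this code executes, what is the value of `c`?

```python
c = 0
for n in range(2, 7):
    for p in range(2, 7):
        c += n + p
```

200

n=2,p=2: c = 0+4 = 4
n=2,p=3: c = 4+5 = 9
n=2,p=4: c = 9+6 = 15
n=2,p=5: c = 15+7 = 22
n=2,p=6: c = 22+8 = 30
n=3,p=2: c = 30+5 = 35
n=3,p=3: c = 35+6 = 41
n=3,p=4: c = 41+7 = 48
n=3,p=5: c = 48+8 = 56
n=3,p=6: c = 56+9 = 65
n=4,p=2: c = 65+6 = 71
n=4,p=3: c = 71+7 = 78
n=4,p=4: c = 78+8 = 86
n=4,p=5: c = 86+9 = 95
n=4,p=6: c = 95+10 = 105
n=5,p=2: c = 105+7 = 112
n=5,p=3: c = 112+8 = 120
n=5,p=4: c = 120+9 = 129
n=5,p=5: c = 129+10 = 139
n=5,p=6: c = 139+11 = 150
n=6,p=2: c = 150+8 = 158
n=6,p=3: c = 158+9 = 167
n=6,p=4: c = 167+10 = 177
n=6,p=5: c = 177+11 = 188
n=6,p=6: c = 188+12 = 200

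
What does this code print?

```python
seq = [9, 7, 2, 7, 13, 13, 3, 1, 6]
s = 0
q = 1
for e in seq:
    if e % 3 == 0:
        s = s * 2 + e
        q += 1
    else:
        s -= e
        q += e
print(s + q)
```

e=9: %3==0, s = 0*2+9 = 9; q=2
e=7: not %3==0, s = 9-7 = 2; q=9
e=2: not %3==0, s = 2-2 = 0; q=11
e=7: not %3==0, s = 0-7 = -7; q=18
e=13: not %3==0, s = (-7)-13 = -20; q=31
e=13: not %3==0, s = (-20)-13 = -33; q=44
e=3: %3==0, s = (-33)*2+3 = -63; q=45
e=1: not %3==0, s = (-63)-1 = -64; q=46
e=6: %3==0, s = (-64)*2+6 = -122; q=47
s+q = (-122)+47 = -75

-75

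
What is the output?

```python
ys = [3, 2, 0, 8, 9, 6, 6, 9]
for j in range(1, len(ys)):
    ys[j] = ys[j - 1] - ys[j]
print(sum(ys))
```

j=1: ys[1] = 3-2 = 1 → [3, 1, 0, 8, 9, 6, 6, 9]
j=2: ys[2] = 1-0 = 1 → [3, 1, 1, 8, 9, 6, 6, 9]
j=3: ys[3] = 1-8 = -7 → [3, 1, 1, -7, 9, 6, 6, 9]
j=4: ys[4] = (-7)-9 = -16 → [3, 1, 1, -7, -16, 6, 6, 9]
j=5: ys[5] = (-16)-6 = -22 → [3, 1, 1, -7, -16, -22, 6, 9]
j=6: ys[6] = (-22)-6 = -28 → [3, 1, 1, -7, -16, -22, -28, 9]
j=7: ys[7] = (-28)-9 = -37 → [3, 1, 1, -7, -16, -22, -28, -37]
sum = -105

-105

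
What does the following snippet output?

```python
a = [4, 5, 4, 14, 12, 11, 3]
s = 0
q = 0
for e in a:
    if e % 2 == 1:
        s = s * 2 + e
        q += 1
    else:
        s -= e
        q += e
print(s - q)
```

e=4: not odd, s = 0-4 = -4; q=4
e=5: odd, s = (-4)*2+5 = -3; q=5
e=4: not odd, s = (-3)-4 = -7; q=9
e=14: not odd, s = (-7)-14 = -21; q=23
e=12: not odd, s = (-21)-12 = -33; q=35
e=11: odd, s = (-33)*2+11 = -55; q=36
e=3: odd, s = (-55)*2+3 = -107; q=37
s-q = (-107)-37 = -144

-144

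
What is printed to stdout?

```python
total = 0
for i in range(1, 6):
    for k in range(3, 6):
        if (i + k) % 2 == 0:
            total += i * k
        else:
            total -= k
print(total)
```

68

i=1,k=3: even sum, total = 0+3 = 3
i=1,k=4: odd sum, total = 3-4 = -1
i=1,k=5: even sum, total = (-1)+5 = 4
i=2,k=3: odd sum, total = 4-3 = 1
i=2,k=4: even sum, total = 1+8 = 9
i=2,k=5: odd sum, total = 9-5 = 4
i=3,k=3: even sum, total = 4+9 = 13
i=3,k=4: odd sum, total = 13-4 = 9
i=3,k=5: even sum, total = 9+15 = 24
i=4,k=3: odd sum, total = 24-3 = 21
i=4,k=4: even sum, total = 21+16 = 37
i=4,k=5: odd sum, total = 37-5 = 32
i=5,k=3: even sum, total = 32+15 = 47
i=5,k=4: odd sum, total = 47-4 = 43
i=5,k=5: even sum, total = 43+25 = 68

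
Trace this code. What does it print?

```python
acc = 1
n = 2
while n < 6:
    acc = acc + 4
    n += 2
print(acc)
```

9

n=2: acc = 1+4 = 5
n=4: acc = 5+4 = 9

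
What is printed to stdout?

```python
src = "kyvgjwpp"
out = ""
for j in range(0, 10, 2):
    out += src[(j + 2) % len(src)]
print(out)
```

j=0: add src[2]='v' → 'v'
j=2: add src[4]='j' → 'vj'
j=4: add src[6]='p' → 'vjp'
j=6: add src[0]='k' → 'vjpk'
j=8: add src[2]='v' → 'vjpkv'

vjpkv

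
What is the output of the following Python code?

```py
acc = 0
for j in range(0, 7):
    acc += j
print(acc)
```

j=0: acc = 0+0 = 0
j=1: acc = 0+1 = 1
j=2: acc = 1+2 = 3
j=3: acc = 3+3 = 6
j=4: acc = 6+4 = 10
j=5: acc = 10+5 = 15
j=6: acc = 15+6 = 21

21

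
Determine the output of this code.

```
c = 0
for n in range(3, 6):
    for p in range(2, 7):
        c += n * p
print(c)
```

240

n=3,p=2: c = 0+6 = 6
n=3,p=3: c = 6+9 = 15
n=3,p=4: c = 15+12 = 27
n=3,p=5: c = 27+15 = 42
n=3,p=6: c = 42+18 = 60
n=4,p=2: c = 60+8 = 68
n=4,p=3: c = 68+12 = 80
n=4,p=4: c = 80+16 = 96
n=4,p=5: c = 96+20 = 116
n=4,p=6: c = 116+24 = 140
n=5,p=2: c = 140+10 = 150
n=5,p=3: c = 150+15 = 165
n=5,p=4: c = 165+20 = 185
n=5,p=5: c = 185+25 = 210
n=5,p=6: c = 210+30 = 240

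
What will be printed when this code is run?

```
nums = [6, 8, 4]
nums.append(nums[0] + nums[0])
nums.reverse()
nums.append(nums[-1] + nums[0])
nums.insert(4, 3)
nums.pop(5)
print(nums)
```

[12, 4, 8, 6, 3]

append nums[0]+nums[0] = 6+6 = 12 → [6, 8, 4, 12]
reverse → [12, 4, 8, 6]
append nums[-1]+nums[0] = 6+12 = 18 → [12, 4, 8, 6, 18]
insert 3 at 4 → [12, 4, 8, 6, 3, 18]
pop(5) removes 18 → [12, 4, 8, 6, 3]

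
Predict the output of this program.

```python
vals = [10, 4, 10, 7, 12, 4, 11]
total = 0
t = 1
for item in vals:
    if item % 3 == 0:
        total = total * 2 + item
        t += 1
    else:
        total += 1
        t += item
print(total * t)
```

item=10: not %3==0, total = 0+1 = 1; t=11
item=4: not %3==0, total = 1+1 = 2; t=15
item=10: not %3==0, total = 2+1 = 3; t=25
item=7: not %3==0, total = 3+1 = 4; t=32
item=12: %3==0, total = 4*2+12 = 20; t=33
item=4: not %3==0, total = 20+1 = 21; t=37
item=11: not %3==0, total = 21+1 = 22; t=48
total*t = 22*48 = 1056

1056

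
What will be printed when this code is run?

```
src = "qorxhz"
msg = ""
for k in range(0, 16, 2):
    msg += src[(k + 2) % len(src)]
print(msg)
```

rhqrhqrh

k=0: add src[2]='r' → 'r'
k=2: add src[4]='h' → 'rh'
k=4: add src[0]='q' → 'rhq'
k=6: add src[2]='r' → 'rhqr'
k=8: add src[4]='h' → 'rhqrh'
k=10: add src[0]='q' → 'rhqrhq'
k=12: add src[2]='r' → 'rhqrhqr'
k=14: add src[4]='h' → 'rhqrhqrh'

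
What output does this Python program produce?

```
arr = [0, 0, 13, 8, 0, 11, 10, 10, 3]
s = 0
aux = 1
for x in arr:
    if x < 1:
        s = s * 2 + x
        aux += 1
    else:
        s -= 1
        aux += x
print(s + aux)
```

x=0: <1, s = 0*2+0 = 0; aux=2
x=0: <1, s = 0*2+0 = 0; aux=3
x=13: not <1, s = 0-1 = -1; aux=16
x=8: not <1, s = (-1)-1 = -2; aux=24
x=0: <1, s = (-2)*2+0 = -4; aux=25
x=11: not <1, s = (-4)-1 = -5; aux=36
x=10: not <1, s = (-5)-1 = -6; aux=46
x=10: not <1, s = (-6)-1 = -7; aux=56
x=3: not <1, s = (-7)-1 = -8; aux=59
s+aux = (-8)+59 = 51

51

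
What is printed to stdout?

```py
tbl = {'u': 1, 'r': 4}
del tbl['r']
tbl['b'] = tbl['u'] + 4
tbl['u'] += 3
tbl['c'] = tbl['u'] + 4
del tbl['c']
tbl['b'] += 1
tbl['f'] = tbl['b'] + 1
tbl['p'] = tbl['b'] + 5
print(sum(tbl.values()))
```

28

del 'r' → {'u': 1}
tbl['b'] = tbl['u']+4 = 5 → {'u': 1, 'b': 5}
tbl['u'] = 1+3 = 4 → {'u': 4, 'b': 5}
tbl['c'] = tbl['u']+4 = 8 → {'u': 4, 'b': 5, 'c': 8}
del 'c' → {'u': 4, 'b': 5}
tbl['b'] = 5+1 = 6 → {'u': 4, 'b': 6}
tbl['f'] = tbl['b']+1 = 7 → {'u': 4, 'b': 6, 'f': 7}
tbl['p'] = tbl['b']+5 = 11 → {'u': 4, 'b': 6, 'f': 7, 'p': 11}
sum of values = 28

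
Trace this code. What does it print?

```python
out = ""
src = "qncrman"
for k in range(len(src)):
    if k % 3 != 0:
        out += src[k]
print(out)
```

ncma

k=0: skip
k=1: add 'n' → 'n'
k=2: add 'c' → 'nc'
k=3: skip
k=4: add 'm' → 'ncm'
k=5: add 'a' → 'ncma'
k=6: skip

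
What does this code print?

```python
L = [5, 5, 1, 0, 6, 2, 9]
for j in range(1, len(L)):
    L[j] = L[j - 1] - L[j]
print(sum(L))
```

j=1: L[1] = 5-5 = 0 → [5, 0, 1, 0, 6, 2, 9]
j=2: L[2] = 0-1 = -1 → [5, 0, -1, 0, 6, 2, 9]
j=3: L[3] = (-1)-0 = -1 → [5, 0, -1, -1, 6, 2, 9]
j=4: L[4] = (-1)-6 = -7 → [5, 0, -1, -1, -7, 2, 9]
j=5: L[5] = (-7)-2 = -9 → [5, 0, -1, -1, -7, -9, 9]
j=6: L[6] = (-9)-9 = -18 → [5, 0, -1, -1, -7, -9, -18]
sum = -31

-31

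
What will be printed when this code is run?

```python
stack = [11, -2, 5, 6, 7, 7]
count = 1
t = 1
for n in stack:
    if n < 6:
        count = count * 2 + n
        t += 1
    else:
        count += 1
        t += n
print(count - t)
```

-22

n=11: not <6, count = 1+1 = 2; t=12
n=-2: <6, count = 2*2+(-2) = 2; t=13
n=5: <6, count = 2*2+5 = 9; t=14
n=6: not <6, count = 9+1 = 10; t=20
n=7: not <6, count = 10+1 = 11; t=27
n=7: not <6, count = 11+1 = 12; t=34
count-t = 12-34 = -22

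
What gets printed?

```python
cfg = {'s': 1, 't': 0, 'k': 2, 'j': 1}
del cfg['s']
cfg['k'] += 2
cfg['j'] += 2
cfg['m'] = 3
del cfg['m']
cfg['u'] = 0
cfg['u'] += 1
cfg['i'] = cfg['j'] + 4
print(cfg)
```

del 's' → {'t': 0, 'k': 2, 'j': 1}
cfg['k'] = 2+2 = 4 → {'t': 0, 'k': 4, 'j': 1}
cfg['j'] = 1+2 = 3 → {'t': 0, 'k': 4, 'j': 3}
cfg['m'] = 3 → {'t': 0, 'k': 4, 'j': 3, 'm': 3}
del 'm' → {'t': 0, 'k': 4, 'j': 3}
cfg['u'] = 0 → {'t': 0, 'k': 4, 'j': 3, 'u': 0}
cfg['u'] = 0+1 = 1 → {'t': 0, 'k': 4, 'j': 3, 'u': 1}
cfg['i'] = cfg['j']+4 = 7 → {'t': 0, 'k': 4, 'j': 3, 'u': 1, 'i': 7}

{'t': 0, 'k': 4, 'j': 3, 'u': 1, 'i': 7}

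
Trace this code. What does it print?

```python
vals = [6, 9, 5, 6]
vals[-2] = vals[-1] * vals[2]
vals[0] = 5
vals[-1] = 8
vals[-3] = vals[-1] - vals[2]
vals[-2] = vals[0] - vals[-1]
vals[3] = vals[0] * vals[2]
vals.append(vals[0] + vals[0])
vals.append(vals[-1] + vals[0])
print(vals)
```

vals[-2] = vals[-1]*vals[2] = 6*5 = 30 → [6, 9, 30, 6]
vals[0] = 5 → [5, 9, 30, 6]
vals[-1] = 8 → [5, 9, 30, 8]
vals[-3] = vals[-1]-vals[2] = 8-30 = -22 → [5, -22, 30, 8]
vals[-2] = vals[0]-vals[-1] = 5-8 = -3 → [5, -22, -3, 8]
vals[3] = vals[0]*vals[2] = 5*(-3) = -15 → [5, -22, -3, -15]
append vals[0]+vals[0] = 5+5 = 10 → [5, -22, -3, -15, 10]
append vals[-1]+vals[0] = 10+5 = 15 → [5, -22, -3, -15, 10, 15]

[5, -22, -3, -15, 10, 15]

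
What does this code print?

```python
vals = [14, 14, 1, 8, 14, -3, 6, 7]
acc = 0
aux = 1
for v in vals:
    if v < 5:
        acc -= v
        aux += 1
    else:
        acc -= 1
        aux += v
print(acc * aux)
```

-264

v=14: not <5, acc = 0-1 = -1; aux=15
v=14: not <5, acc = (-1)-1 = -2; aux=29
v=1: <5, acc = (-2)-1 = -3; aux=30
v=8: not <5, acc = (-3)-1 = -4; aux=38
v=14: not <5, acc = (-4)-1 = -5; aux=52
v=-3: <5, acc = (-5)-(-3) = -2; aux=53
v=6: not <5, acc = (-2)-1 = -3; aux=59
v=7: not <5, acc = (-3)-1 = -4; aux=66
acc*aux = (-4)*66 = -264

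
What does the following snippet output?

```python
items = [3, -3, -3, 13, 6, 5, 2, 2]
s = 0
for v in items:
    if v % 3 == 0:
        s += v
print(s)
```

3

v=3: %3==0, s = 0+3 = 3
v=-3: %3==0, s = 3+(-3) = 0
v=-3: %3==0, s = 0+(-3) = -3
v=13: not %3==0
v=6: %3==0, s = (-3)+6 = 3
v=5: not %3==0
v=2: not %3==0
v=2: not %3==0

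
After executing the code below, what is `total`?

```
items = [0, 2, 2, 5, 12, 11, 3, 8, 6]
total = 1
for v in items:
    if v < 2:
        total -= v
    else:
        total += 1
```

v=0: <2, total = 1-0 = 1
v=2: not <2, total = 1+1 = 2
v=2: not <2, total = 2+1 = 3
v=5: not <2, total = 3+1 = 4
v=12: not <2, total = 4+1 = 5
v=11: not <2, total = 5+1 = 6
v=3: not <2, total = 6+1 = 7
v=8: not <2, total = 7+1 = 8
v=6: not <2, total = 8+1 = 9

9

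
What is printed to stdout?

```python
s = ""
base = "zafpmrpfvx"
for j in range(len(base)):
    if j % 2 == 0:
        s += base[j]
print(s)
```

j=0: add 'z' → 'z'
j=1: skip
j=2: add 'f' → 'zf'
j=3: skip
j=4: add 'm' → 'zfm'
j=5: skip
j=6: add 'p' → 'zfmp'
j=7: skip
j=8: add 'v' → 'zfmpv'
j=9: skip

zfmpv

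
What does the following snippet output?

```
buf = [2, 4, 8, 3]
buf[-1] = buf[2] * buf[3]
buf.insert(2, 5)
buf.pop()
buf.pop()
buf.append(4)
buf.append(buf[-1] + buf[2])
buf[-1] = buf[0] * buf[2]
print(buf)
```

[2, 4, 5, 4, 10]

buf[-1] = buf[2]*buf[3] = 8*3 = 24 → [2, 4, 8, 24]
insert 5 at 2 → [2, 4, 5, 8, 24]
pop() removes 24 → [2, 4, 5, 8]
pop() removes 8 → [2, 4, 5]
append 4 → [2, 4, 5, 4]
append buf[-1]+buf[2] = 4+5 = 9 → [2, 4, 5, 4, 9]
buf[-1] = buf[0]*buf[2] = 2*5 = 10 → [2, 4, 5, 4, 10]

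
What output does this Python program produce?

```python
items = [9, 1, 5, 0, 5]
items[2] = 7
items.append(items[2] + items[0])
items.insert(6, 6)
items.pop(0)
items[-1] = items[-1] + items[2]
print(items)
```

[1, 7, 0, 5, 16, 6]

items[2] = 7 → [9, 1, 7, 0, 5]
append items[2]+items[0] = 7+9 = 16 → [9, 1, 7, 0, 5, 16]
insert 6 at 6 → [9, 1, 7, 0, 5, 16, 6]
pop(0) removes 9 → [1, 7, 0, 5, 16, 6]
items[-1] = items[-1]+items[2] = 6+0 = 6 → [1, 7, 0, 5, 16, 6]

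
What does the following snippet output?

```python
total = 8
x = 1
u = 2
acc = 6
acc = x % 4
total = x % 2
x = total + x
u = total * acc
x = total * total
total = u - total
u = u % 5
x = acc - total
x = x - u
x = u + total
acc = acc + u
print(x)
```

acc = 1%4 = 1
total = 1%2 = 1
x = 1+1 = 2
u = 1*1 = 1
x = 1*1 = 1
total = 1-1 = 0
u = 1%5 = 1
x = 1-0 = 1
x = 1-1 = 0
x = 1+0 = 1
acc = 1+1 = 2

1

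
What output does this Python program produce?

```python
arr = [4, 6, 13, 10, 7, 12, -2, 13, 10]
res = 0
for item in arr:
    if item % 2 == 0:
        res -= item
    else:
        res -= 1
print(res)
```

item=4: even, res = 0-4 = -4
item=6: even, res = (-4)-6 = -10
item=13: not even, res = (-10)-1 = -11
item=10: even, res = (-11)-10 = -21
item=7: not even, res = (-21)-1 = -22
item=12: even, res = (-22)-12 = -34
item=-2: even, res = (-34)-(-2) = -32
item=13: not even, res = (-32)-1 = -33
item=10: even, res = (-33)-10 = -43

-43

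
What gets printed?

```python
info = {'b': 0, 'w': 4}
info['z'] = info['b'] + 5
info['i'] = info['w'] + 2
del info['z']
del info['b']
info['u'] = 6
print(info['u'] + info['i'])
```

info['z'] = info['b']+5 = 5 → {'b': 0, 'w': 4, 'z': 5}
info['i'] = info['w']+2 = 6 → {'b': 0, 'w': 4, 'z': 5, 'i': 6}
del 'z' → {'b': 0, 'w': 4, 'i': 6}
del 'b' → {'w': 4, 'i': 6}
info['u'] = 6 → {'w': 4, 'i': 6, 'u': 6}
info['u']+info['i'] = 6+6 = 12

12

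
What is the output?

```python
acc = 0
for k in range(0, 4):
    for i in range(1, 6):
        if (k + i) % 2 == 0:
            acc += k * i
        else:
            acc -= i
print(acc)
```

18

k=0,i=1: odd sum, acc = 0-1 = -1
k=0,i=2: even sum, acc = (-1)+0 = -1
k=0,i=3: odd sum, acc = (-1)-3 = -4
k=0,i=4: even sum, acc = (-4)+0 = -4
k=0,i=5: odd sum, acc = (-4)-5 = -9
k=1,i=1: even sum, acc = (-9)+1 = -8
k=1,i=2: odd sum, acc = (-8)-2 = -10
k=1,i=3: even sum, acc = (-10)+3 = -7
k=1,i=4: odd sum, acc = (-7)-4 = -11
k=1,i=5: even sum, acc = (-11)+5 = -6
k=2,i=1: odd sum, acc = (-6)-1 = -7
k=2,i=2: even sum, acc = (-7)+4 = -3
k=2,i=3: odd sum, acc = (-3)-3 = -6
k=2,i=4: even sum, acc = (-6)+8 = 2
k=2,i=5: odd sum, acc = 2-5 = -3
k=3,i=1: even sum, acc = (-3)+3 = 0
k=3,i=2: odd sum, acc = 0-2 = -2
k=3,i=3: even sum, acc = (-2)+9 = 7
k=3,i=4: odd sum, acc = 7-4 = 3
k=3,i=5: even sum, acc = 3+15 = 18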